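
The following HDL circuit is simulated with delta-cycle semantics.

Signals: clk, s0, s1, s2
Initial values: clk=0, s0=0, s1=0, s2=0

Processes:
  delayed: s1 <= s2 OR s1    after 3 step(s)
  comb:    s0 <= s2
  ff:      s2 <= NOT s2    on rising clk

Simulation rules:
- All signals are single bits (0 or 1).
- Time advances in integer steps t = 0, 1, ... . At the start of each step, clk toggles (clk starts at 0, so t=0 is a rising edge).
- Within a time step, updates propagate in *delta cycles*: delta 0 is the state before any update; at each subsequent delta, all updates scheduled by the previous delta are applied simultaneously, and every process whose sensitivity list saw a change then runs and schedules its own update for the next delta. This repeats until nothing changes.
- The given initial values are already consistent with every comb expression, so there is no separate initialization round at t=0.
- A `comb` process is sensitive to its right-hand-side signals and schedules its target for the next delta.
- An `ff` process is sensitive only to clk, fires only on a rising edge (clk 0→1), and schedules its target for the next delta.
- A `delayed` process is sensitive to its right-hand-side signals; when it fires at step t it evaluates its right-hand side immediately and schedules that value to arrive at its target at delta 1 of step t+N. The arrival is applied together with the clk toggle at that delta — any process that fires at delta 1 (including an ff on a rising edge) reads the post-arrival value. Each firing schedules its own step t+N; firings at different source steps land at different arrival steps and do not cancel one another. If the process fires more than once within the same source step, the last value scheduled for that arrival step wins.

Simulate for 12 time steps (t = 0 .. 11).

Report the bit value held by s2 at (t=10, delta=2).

[bits: s0,s2,clk,s1]
t=0: Δ0=0000 Δ1=0010 Δ2=0110 Δ3=1110 | 3Δ
t=1: Δ0=1110 Δ1=1100 | 1Δ
t=2: Δ0=1100 Δ1=1110 Δ2=1010 Δ3=0010 | 3Δ
t=3: Δ0=0010 Δ1=0001 | 1Δ
t=4: Δ0=0001 Δ1=0011 Δ2=0111 Δ3=1111 | 3Δ
t=5: Δ0=1111 Δ1=1100 | 1Δ
t=6: Δ0=1100 Δ1=1111 Δ2=1011 Δ3=0011 | 3Δ
t=7: Δ0=0011 Δ1=0001 | 1Δ
t=8: Δ0=0001 Δ1=0011 Δ2=0111 Δ3=1111 | 3Δ
t=9: Δ0=1111 Δ1=1101 | 1Δ
t=10: Δ0=1101 Δ1=1111 Δ2=1011 Δ3=0011 | 3Δ
t=11: Δ0=0011 Δ1=0001 | 1Δ

0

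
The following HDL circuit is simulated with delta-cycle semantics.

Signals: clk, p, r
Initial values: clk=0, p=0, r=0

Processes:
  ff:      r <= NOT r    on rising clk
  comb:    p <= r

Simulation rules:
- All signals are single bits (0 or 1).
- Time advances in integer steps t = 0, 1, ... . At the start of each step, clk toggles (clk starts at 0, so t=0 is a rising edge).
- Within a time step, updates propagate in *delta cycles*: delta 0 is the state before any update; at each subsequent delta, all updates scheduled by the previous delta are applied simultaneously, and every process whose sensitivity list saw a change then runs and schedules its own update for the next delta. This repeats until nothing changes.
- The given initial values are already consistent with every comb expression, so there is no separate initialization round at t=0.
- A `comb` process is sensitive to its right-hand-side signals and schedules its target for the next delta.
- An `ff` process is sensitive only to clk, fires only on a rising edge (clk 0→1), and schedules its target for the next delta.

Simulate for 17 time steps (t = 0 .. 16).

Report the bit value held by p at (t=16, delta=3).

1

t0.Δ0 clk=0 r=0 p=0
t0.Δ1 clk=1 r=0 p=0
t0.Δ2 clk=1 r=1 p=0
t0.Δ3 clk=1 r=1 p=1
t1.Δ0 clk=1 r=1 p=1
t1.Δ1 clk=0 r=1 p=1
t2.Δ0 clk=0 r=1 p=1
t2.Δ1 clk=1 r=1 p=1
t2.Δ2 clk=1 r=0 p=1
t2.Δ3 clk=1 r=0 p=0
t3.Δ0 clk=1 r=0 p=0
t3.Δ1 clk=0 r=0 p=0
t4.Δ0 clk=0 r=0 p=0
t4.Δ1 clk=1 r=0 p=0
t4.Δ2 clk=1 r=1 p=0
t4.Δ3 clk=1 r=1 p=1
t5.Δ0 clk=1 r=1 p=1
t5.Δ1 clk=0 r=1 p=1
t6.Δ0 clk=0 r=1 p=1
t6.Δ1 clk=1 r=1 p=1
t6.Δ2 clk=1 r=0 p=1
t6.Δ3 clk=1 r=0 p=0
t7.Δ0 clk=1 r=0 p=0
t7.Δ1 clk=0 r=0 p=0
t8.Δ0 clk=0 r=0 p=0
t8.Δ1 clk=1 r=0 p=0
t8.Δ2 clk=1 r=1 p=0
t8.Δ3 clk=1 r=1 p=1
t9.Δ0 clk=1 r=1 p=1
t9.Δ1 clk=0 r=1 p=1
t10.Δ0 clk=0 r=1 p=1
t10.Δ1 clk=1 r=1 p=1
t10.Δ2 clk=1 r=0 p=1
t10.Δ3 clk=1 r=0 p=0
t11.Δ0 clk=1 r=0 p=0
t11.Δ1 clk=0 r=0 p=0
t12.Δ0 clk=0 r=0 p=0
t12.Δ1 clk=1 r=0 p=0
t12.Δ2 clk=1 r=1 p=0
t12.Δ3 clk=1 r=1 p=1
t13.Δ0 clk=1 r=1 p=1
t13.Δ1 clk=0 r=1 p=1
t14.Δ0 clk=0 r=1 p=1
t14.Δ1 clk=1 r=1 p=1
t14.Δ2 clk=1 r=0 p=1
t14.Δ3 clk=1 r=0 p=0
t15.Δ0 clk=1 r=0 p=0
t15.Δ1 clk=0 r=0 p=0
t16.Δ0 clk=0 r=0 p=0
t16.Δ1 clk=1 r=0 p=0
t16.Δ2 clk=1 r=1 p=0
t16.Δ3 clk=1 r=1 p=1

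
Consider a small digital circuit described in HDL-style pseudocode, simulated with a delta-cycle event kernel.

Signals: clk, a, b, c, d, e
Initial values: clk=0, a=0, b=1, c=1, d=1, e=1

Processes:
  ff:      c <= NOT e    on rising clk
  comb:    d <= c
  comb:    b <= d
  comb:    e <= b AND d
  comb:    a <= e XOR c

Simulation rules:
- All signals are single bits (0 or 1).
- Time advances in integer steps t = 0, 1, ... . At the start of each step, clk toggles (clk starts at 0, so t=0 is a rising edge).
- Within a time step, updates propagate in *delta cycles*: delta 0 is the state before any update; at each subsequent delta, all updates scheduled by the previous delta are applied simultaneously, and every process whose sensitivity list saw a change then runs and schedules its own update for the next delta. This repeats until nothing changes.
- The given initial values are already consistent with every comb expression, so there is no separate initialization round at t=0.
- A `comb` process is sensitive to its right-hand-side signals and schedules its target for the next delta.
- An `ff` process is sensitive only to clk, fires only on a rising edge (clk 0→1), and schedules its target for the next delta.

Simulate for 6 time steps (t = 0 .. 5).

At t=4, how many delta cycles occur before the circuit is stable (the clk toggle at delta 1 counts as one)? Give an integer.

[bits: a,clk,e,c,d,b]
t=0: Δ0=001111 Δ1=011111 Δ2=011011 Δ3=111001 Δ4=110000 Δ5=010000 | 5Δ
t=1: Δ0=010000 Δ1=000000 | 1Δ
t=2: Δ0=000000 Δ1=010000 Δ2=010100 Δ3=110110 Δ4=110111 Δ5=111111 Δ6=011111 | 6Δ
t=3: Δ0=011111 Δ1=001111 | 1Δ
t=4: Δ0=001111 Δ1=011111 Δ2=011011 Δ3=111001 Δ4=110000 Δ5=010000 | 5Δ
t=5: Δ0=010000 Δ1=000000 | 1Δ

5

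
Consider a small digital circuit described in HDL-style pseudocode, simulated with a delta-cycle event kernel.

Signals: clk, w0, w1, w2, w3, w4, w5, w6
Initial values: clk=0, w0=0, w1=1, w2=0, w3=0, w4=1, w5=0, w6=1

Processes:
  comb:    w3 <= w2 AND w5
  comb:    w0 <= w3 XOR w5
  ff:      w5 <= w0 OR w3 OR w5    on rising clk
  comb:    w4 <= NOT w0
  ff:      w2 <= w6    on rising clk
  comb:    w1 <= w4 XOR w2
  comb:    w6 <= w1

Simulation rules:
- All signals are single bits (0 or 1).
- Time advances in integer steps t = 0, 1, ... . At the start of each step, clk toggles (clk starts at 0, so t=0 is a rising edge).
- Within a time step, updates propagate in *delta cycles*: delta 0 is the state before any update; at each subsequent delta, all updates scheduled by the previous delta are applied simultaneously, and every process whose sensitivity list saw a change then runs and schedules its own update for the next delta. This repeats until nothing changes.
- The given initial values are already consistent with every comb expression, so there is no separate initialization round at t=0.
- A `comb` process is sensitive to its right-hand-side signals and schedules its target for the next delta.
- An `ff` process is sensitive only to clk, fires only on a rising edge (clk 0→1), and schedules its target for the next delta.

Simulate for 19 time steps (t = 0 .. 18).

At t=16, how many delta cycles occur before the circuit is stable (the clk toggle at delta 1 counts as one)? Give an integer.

t=0 Δ0: clk=0 w0=0 w3=0 w1=1 w6=1 w5=0 w2=0 w4=1
  Δ1: clk:0→1
  Δ2: w2:0→1
  Δ3: w1:1→0
  Δ4: w6:1→0
  (4Δ to stable)
t=1 Δ0: clk=1 w0=0 w3=0 w1=0 w6=0 w5=0 w2=1 w4=1
  Δ1: clk:1→0
  (1Δ to stable)
t=2 Δ0: clk=0 w0=0 w3=0 w1=0 w6=0 w5=0 w2=1 w4=1
  Δ1: clk:0→1
  Δ2: w2:1→0
  Δ3: w1:0→1
  Δ4: w6:0→1
  (4Δ to stable)
t=3 Δ0: clk=1 w0=0 w3=0 w1=1 w6=1 w5=0 w2=0 w4=1
  Δ1: clk:1→0
  (1Δ to stable)
t=4 Δ0: clk=0 w0=0 w3=0 w1=1 w6=1 w5=0 w2=0 w4=1
  Δ1: clk:0→1
  Δ2: w2:0→1
  Δ3: w1:1→0
  Δ4: w6:1→0
  (4Δ to stable)
t=5 Δ0: clk=1 w0=0 w3=0 w1=0 w6=0 w5=0 w2=1 w4=1
  Δ1: clk:1→0
  (1Δ to stable)
t=6 Δ0: clk=0 w0=0 w3=0 w1=0 w6=0 w5=0 w2=1 w4=1
  Δ1: clk:0→1
  Δ2: w2:1→0
  Δ3: w1:0→1
  Δ4: w6:0→1
  (4Δ to stable)
t=7 Δ0: clk=1 w0=0 w3=0 w1=1 w6=1 w5=0 w2=0 w4=1
  Δ1: clk:1→0
  (1Δ to stable)
t=8 Δ0: clk=0 w0=0 w3=0 w1=1 w6=1 w5=0 w2=0 w4=1
  Δ1: clk:0→1
  Δ2: w2:0→1
  Δ3: w1:1→0
  Δ4: w6:1→0
  (4Δ to stable)
t=9 Δ0: clk=1 w0=0 w3=0 w1=0 w6=0 w5=0 w2=1 w4=1
  Δ1: clk:1→0
  (1Δ to stable)
t=10 Δ0: clk=0 w0=0 w3=0 w1=0 w6=0 w5=0 w2=1 w4=1
  Δ1: clk:0→1
  Δ2: w2:1→0
  Δ3: w1:0→1
  Δ4: w6:0→1
  (4Δ to stable)
t=11 Δ0: clk=1 w0=0 w3=0 w1=1 w6=1 w5=0 w2=0 w4=1
  Δ1: clk:1→0
  (1Δ to stable)
t=12 Δ0: clk=0 w0=0 w3=0 w1=1 w6=1 w5=0 w2=0 w4=1
  Δ1: clk:0→1
  Δ2: w2:0→1
  Δ3: w1:1→0
  Δ4: w6:1→0
  (4Δ to stable)
t=13 Δ0: clk=1 w0=0 w3=0 w1=0 w6=0 w5=0 w2=1 w4=1
  Δ1: clk:1→0
  (1Δ to stable)
t=14 Δ0: clk=0 w0=0 w3=0 w1=0 w6=0 w5=0 w2=1 w4=1
  Δ1: clk:0→1
  Δ2: w2:1→0
  Δ3: w1:0→1
  Δ4: w6:0→1
  (4Δ to stable)
t=15 Δ0: clk=1 w0=0 w3=0 w1=1 w6=1 w5=0 w2=0 w4=1
  Δ1: clk:1→0
  (1Δ to stable)
t=16 Δ0: clk=0 w0=0 w3=0 w1=1 w6=1 w5=0 w2=0 w4=1
  Δ1: clk:0→1
  Δ2: w2:0→1
  Δ3: w1:1→0
  Δ4: w6:1→0
  (4Δ to stable)
t=17 Δ0: clk=1 w0=0 w3=0 w1=0 w6=0 w5=0 w2=1 w4=1
  Δ1: clk:1→0
  (1Δ to stable)
t=18 Δ0: clk=0 w0=0 w3=0 w1=0 w6=0 w5=0 w2=1 w4=1
  Δ1: clk:0→1
  Δ2: w2:1→0
  Δ3: w1:0→1
  Δ4: w6:0→1
  (4Δ to stable)

4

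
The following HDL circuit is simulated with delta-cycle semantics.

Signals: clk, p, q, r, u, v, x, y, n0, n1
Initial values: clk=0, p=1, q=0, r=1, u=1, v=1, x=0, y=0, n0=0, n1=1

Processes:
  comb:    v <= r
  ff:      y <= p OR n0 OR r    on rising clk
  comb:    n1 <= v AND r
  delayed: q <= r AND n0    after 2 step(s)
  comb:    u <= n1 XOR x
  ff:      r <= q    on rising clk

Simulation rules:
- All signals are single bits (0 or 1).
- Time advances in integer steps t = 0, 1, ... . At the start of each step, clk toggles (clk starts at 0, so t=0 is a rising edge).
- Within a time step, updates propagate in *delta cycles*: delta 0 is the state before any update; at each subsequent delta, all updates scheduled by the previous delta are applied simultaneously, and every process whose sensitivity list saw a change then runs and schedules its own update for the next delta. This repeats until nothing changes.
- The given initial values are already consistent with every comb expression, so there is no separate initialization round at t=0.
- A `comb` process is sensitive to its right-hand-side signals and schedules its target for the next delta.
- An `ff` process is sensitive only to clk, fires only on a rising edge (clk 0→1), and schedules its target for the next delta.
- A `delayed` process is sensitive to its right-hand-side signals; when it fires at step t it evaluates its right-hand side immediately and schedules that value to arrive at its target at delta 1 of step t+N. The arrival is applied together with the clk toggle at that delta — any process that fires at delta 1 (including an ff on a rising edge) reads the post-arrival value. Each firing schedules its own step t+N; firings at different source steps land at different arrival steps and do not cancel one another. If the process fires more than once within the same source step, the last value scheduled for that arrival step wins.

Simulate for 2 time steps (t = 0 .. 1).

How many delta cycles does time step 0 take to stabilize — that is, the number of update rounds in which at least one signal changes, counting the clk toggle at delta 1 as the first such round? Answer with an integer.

4

[bits: n0,r,clk,q,u,n1,x,y,v,p]
t=0: Δ0=0100110011 Δ1=0110110011 Δ2=0010110111 Δ3=0010100101 Δ4=0010000101 | 4Δ
t=1: Δ0=0010000101 Δ1=0000000101 | 1Δ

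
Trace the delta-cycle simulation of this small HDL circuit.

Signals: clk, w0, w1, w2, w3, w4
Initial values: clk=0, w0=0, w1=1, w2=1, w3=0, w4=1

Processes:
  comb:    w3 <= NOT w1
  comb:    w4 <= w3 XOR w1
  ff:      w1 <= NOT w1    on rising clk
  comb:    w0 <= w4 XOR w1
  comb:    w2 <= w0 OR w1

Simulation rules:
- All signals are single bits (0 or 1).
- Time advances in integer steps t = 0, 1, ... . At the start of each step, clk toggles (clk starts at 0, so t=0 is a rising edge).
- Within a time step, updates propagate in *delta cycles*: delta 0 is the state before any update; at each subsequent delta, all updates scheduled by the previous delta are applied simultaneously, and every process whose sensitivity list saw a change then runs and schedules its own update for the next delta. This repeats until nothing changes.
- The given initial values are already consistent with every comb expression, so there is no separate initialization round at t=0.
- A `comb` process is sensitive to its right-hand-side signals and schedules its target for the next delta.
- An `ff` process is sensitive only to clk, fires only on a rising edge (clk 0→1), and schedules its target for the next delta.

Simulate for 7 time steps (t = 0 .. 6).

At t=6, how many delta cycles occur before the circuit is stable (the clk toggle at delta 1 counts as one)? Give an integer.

t0.Δ0 w2=1 w3=0 clk=0 w0=0 w4=1 w1=1
t0.Δ1 w2=1 w3=0 clk=1 w0=0 w4=1 w1=1
t0.Δ2 w2=1 w3=0 clk=1 w0=0 w4=1 w1=0
t0.Δ3 w2=0 w3=1 clk=1 w0=1 w4=0 w1=0
t0.Δ4 w2=1 w3=1 clk=1 w0=0 w4=1 w1=0
t0.Δ5 w2=0 w3=1 clk=1 w0=1 w4=1 w1=0
t0.Δ6 w2=1 w3=1 clk=1 w0=1 w4=1 w1=0
t1.Δ0 w2=1 w3=1 clk=1 w0=1 w4=1 w1=0
t1.Δ1 w2=1 w3=1 clk=0 w0=1 w4=1 w1=0
t2.Δ0 w2=1 w3=1 clk=0 w0=1 w4=1 w1=0
t2.Δ1 w2=1 w3=1 clk=1 w0=1 w4=1 w1=0
t2.Δ2 w2=1 w3=1 clk=1 w0=1 w4=1 w1=1
t2.Δ3 w2=1 w3=0 clk=1 w0=0 w4=0 w1=1
t2.Δ4 w2=1 w3=0 clk=1 w0=1 w4=1 w1=1
t2.Δ5 w2=1 w3=0 clk=1 w0=0 w4=1 w1=1
t3.Δ0 w2=1 w3=0 clk=1 w0=0 w4=1 w1=1
t3.Δ1 w2=1 w3=0 clk=0 w0=0 w4=1 w1=1
t4.Δ0 w2=1 w3=0 clk=0 w0=0 w4=1 w1=1
t4.Δ1 w2=1 w3=0 clk=1 w0=0 w4=1 w1=1
t4.Δ2 w2=1 w3=0 clk=1 w0=0 w4=1 w1=0
t4.Δ3 w2=0 w3=1 clk=1 w0=1 w4=0 w1=0
t4.Δ4 w2=1 w3=1 clk=1 w0=0 w4=1 w1=0
t4.Δ5 w2=0 w3=1 clk=1 w0=1 w4=1 w1=0
t4.Δ6 w2=1 w3=1 clk=1 w0=1 w4=1 w1=0
t5.Δ0 w2=1 w3=1 clk=1 w0=1 w4=1 w1=0
t5.Δ1 w2=1 w3=1 clk=0 w0=1 w4=1 w1=0
t6.Δ0 w2=1 w3=1 clk=0 w0=1 w4=1 w1=0
t6.Δ1 w2=1 w3=1 clk=1 w0=1 w4=1 w1=0
t6.Δ2 w2=1 w3=1 clk=1 w0=1 w4=1 w1=1
t6.Δ3 w2=1 w3=0 clk=1 w0=0 w4=0 w1=1
t6.Δ4 w2=1 w3=0 clk=1 w0=1 w4=1 w1=1
t6.Δ5 w2=1 w3=0 clk=1 w0=0 w4=1 w1=1

5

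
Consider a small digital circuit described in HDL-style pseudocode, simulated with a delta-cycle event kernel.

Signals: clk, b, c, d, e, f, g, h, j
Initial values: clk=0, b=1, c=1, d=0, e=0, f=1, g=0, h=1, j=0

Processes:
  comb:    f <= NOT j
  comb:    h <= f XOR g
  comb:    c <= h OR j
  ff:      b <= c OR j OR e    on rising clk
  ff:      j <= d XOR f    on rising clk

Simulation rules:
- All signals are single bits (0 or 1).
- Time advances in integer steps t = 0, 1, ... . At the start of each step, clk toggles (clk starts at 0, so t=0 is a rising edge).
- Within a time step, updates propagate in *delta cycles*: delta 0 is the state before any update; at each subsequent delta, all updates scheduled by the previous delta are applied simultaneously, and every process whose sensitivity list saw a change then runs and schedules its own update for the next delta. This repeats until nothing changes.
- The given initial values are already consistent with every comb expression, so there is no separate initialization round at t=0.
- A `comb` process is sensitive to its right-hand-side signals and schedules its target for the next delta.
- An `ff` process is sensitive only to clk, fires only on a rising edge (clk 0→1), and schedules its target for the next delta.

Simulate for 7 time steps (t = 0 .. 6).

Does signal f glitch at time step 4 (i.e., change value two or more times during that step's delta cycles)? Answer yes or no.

no

[bits: e,h,b,f,j,d,g,clk,c]
t=0: Δ0=011100001 Δ1=011100011 Δ2=011110011 Δ3=011010011 Δ4=001010011 | 4Δ
t=1: Δ0=001010011 Δ1=001010001 | 1Δ
t=2: Δ0=001010001 Δ1=001010011 Δ2=001000011 Δ3=001100010 Δ4=011100010 Δ5=011100011 | 5Δ
t=3: Δ0=011100011 Δ1=011100001 | 1Δ
t=4: Δ0=011100001 Δ1=011100011 Δ2=011110011 Δ3=011010011 Δ4=001010011 | 4Δ
t=5: Δ0=001010011 Δ1=001010001 | 1Δ
t=6: Δ0=001010001 Δ1=001010011 Δ2=001000011 Δ3=001100010 Δ4=011100010 Δ5=011100011 | 5Δ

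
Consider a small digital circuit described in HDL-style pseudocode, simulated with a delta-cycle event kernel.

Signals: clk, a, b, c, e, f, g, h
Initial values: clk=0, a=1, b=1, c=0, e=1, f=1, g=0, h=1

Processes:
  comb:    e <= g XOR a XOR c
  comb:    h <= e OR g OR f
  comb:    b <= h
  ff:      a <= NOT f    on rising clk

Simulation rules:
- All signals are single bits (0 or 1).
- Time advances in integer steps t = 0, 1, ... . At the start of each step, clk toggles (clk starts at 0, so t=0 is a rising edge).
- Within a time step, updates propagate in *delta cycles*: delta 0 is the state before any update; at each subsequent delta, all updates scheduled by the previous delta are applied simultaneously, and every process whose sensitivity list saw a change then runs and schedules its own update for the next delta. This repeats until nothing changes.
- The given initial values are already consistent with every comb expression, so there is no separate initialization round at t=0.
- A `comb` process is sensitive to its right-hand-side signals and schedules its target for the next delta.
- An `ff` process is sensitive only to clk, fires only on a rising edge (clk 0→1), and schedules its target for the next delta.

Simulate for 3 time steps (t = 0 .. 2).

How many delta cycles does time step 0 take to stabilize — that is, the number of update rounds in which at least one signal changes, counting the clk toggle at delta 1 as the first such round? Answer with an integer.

t0.Δ0 a=1 h=1 g=0 c=0 clk=0 b=1 f=1 e=1
t0.Δ1 a=1 h=1 g=0 c=0 clk=1 b=1 f=1 e=1
t0.Δ2 a=0 h=1 g=0 c=0 clk=1 b=1 f=1 e=1
t0.Δ3 a=0 h=1 g=0 c=0 clk=1 b=1 f=1 e=0
t1.Δ0 a=0 h=1 g=0 c=0 clk=1 b=1 f=1 e=0
t1.Δ1 a=0 h=1 g=0 c=0 clk=0 b=1 f=1 e=0
t2.Δ0 a=0 h=1 g=0 c=0 clk=0 b=1 f=1 e=0
t2.Δ1 a=0 h=1 g=0 c=0 clk=1 b=1 f=1 e=0

3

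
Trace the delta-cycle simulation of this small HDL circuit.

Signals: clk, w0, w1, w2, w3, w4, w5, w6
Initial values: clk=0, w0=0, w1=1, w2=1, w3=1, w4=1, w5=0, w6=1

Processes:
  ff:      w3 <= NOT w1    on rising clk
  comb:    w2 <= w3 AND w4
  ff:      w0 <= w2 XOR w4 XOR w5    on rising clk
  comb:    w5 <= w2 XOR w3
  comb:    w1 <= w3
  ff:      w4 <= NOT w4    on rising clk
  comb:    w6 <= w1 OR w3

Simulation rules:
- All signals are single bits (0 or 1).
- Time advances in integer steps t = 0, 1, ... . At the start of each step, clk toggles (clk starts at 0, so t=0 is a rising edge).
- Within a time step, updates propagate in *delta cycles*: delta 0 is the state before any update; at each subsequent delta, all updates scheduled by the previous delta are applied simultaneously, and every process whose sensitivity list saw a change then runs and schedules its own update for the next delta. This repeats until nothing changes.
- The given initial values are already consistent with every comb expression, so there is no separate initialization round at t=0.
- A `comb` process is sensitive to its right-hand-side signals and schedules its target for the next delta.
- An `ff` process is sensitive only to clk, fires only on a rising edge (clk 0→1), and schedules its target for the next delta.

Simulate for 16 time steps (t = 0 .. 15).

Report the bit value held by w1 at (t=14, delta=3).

[bits: w0,w1,w2,w3,w6,w4,w5,clk]
t=0: Δ0=01111100 Δ1=01111101 Δ2=01101001 Δ3=00001011 Δ4=00000001 | 4Δ
t=1: Δ0=00000001 Δ1=00000000 | 1Δ
t=2: Δ0=00000000 Δ1=00000001 Δ2=00010101 Δ3=01111111 Δ4=01111101 | 4Δ
t=3: Δ0=01111101 Δ1=01111100 | 1Δ
t=4: Δ0=01111100 Δ1=01111101 Δ2=01101001 Δ3=00001011 Δ4=00000001 | 4Δ
t=5: Δ0=00000001 Δ1=00000000 | 1Δ
t=6: Δ0=00000000 Δ1=00000001 Δ2=00010101 Δ3=01111111 Δ4=01111101 | 4Δ
t=7: Δ0=01111101 Δ1=01111100 | 1Δ
t=8: Δ0=01111100 Δ1=01111101 Δ2=01101001 Δ3=00001011 Δ4=00000001 | 4Δ
t=9: Δ0=00000001 Δ1=00000000 | 1Δ
t=10: Δ0=00000000 Δ1=00000001 Δ2=00010101 Δ3=01111111 Δ4=01111101 | 4Δ
t=11: Δ0=01111101 Δ1=01111100 | 1Δ
t=12: Δ0=01111100 Δ1=01111101 Δ2=01101001 Δ3=00001011 Δ4=00000001 | 4Δ
t=13: Δ0=00000001 Δ1=00000000 | 1Δ
t=14: Δ0=00000000 Δ1=00000001 Δ2=00010101 Δ3=01111111 Δ4=01111101 | 4Δ
t=15: Δ0=01111101 Δ1=01111100 | 1Δ

1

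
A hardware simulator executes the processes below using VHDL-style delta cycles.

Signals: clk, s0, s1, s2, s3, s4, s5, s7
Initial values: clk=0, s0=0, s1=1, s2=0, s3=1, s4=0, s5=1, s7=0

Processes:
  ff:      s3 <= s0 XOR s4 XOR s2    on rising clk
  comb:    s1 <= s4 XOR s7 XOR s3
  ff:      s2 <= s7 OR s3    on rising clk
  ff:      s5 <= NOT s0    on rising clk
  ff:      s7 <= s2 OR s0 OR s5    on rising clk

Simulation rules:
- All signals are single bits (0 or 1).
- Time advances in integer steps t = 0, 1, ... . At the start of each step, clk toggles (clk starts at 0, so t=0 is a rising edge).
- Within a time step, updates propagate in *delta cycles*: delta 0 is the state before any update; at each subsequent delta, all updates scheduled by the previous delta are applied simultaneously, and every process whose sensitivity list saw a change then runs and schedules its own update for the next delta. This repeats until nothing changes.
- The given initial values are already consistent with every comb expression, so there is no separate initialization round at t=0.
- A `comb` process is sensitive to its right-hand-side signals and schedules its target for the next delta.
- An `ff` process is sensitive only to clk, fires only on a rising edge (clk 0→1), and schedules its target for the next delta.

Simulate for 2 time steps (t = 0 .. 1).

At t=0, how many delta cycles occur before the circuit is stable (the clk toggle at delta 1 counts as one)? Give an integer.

[bits: s7,s2,s3,s5,s4,s1,clk,s0]
t=0: Δ0=00110100 Δ1=00110110 Δ2=11010110 | 2Δ
t=1: Δ0=11010110 Δ1=11010100 | 1Δ

2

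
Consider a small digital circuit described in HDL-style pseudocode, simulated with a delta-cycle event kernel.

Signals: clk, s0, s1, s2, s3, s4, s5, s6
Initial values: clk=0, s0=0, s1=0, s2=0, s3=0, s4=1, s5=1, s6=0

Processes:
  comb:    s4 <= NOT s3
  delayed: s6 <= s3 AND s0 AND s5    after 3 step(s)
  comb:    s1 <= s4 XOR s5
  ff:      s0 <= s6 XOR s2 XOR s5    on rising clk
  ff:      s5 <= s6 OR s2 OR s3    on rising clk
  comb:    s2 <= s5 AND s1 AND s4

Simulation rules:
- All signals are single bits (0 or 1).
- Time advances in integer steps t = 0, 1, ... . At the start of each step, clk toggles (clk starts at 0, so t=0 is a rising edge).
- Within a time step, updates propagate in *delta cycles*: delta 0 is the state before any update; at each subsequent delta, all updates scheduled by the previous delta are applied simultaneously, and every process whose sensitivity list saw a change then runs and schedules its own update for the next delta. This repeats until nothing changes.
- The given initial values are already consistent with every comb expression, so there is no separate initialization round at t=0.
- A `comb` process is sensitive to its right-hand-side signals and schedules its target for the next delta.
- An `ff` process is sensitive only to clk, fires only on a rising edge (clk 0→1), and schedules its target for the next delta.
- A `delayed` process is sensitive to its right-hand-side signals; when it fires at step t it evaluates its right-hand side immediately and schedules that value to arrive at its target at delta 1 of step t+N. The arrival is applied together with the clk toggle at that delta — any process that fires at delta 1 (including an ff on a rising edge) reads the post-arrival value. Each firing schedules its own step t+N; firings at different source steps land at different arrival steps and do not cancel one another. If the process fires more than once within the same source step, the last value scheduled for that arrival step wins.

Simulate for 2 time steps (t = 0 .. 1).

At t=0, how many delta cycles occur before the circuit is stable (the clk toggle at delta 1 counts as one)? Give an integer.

3

t=0 Δ0: s6=0 s0=0 s4=1 s5=1 s1=0 s2=0 clk=0 s3=0
  Δ1: clk:0→1
  Δ2: s0:0→1, s5:1→0
  Δ3: s1:0→1
  (3Δ to stable)
t=1 Δ0: s6=0 s0=1 s4=1 s5=0 s1=1 s2=0 clk=1 s3=0
  Δ1: clk:1→0
  (1Δ to stable)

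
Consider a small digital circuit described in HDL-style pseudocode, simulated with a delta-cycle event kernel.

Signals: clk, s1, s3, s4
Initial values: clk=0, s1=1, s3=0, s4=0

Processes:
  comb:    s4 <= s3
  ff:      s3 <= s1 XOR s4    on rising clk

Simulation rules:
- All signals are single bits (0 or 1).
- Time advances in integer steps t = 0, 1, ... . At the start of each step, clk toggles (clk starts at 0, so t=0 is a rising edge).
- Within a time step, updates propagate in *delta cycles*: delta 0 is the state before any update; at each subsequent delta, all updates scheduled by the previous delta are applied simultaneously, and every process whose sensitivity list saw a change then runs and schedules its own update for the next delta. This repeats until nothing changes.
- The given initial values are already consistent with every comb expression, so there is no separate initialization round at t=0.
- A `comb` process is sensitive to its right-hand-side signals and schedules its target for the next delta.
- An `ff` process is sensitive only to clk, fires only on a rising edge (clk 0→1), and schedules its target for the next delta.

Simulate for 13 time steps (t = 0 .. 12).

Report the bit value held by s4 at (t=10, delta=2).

1

t=0 Δ0: s1=1 clk=0 s4=0 s3=0
  Δ1: clk:0→1
  Δ2: s3:0→1
  Δ3: s4:0→1
  (3Δ to stable)
t=1 Δ0: s1=1 clk=1 s4=1 s3=1
  Δ1: clk:1→0
  (1Δ to stable)
t=2 Δ0: s1=1 clk=0 s4=1 s3=1
  Δ1: clk:0→1
  Δ2: s3:1→0
  Δ3: s4:1→0
  (3Δ to stable)
t=3 Δ0: s1=1 clk=1 s4=0 s3=0
  Δ1: clk:1→0
  (1Δ to stable)
t=4 Δ0: s1=1 clk=0 s4=0 s3=0
  Δ1: clk:0→1
  Δ2: s3:0→1
  Δ3: s4:0→1
  (3Δ to stable)
t=5 Δ0: s1=1 clk=1 s4=1 s3=1
  Δ1: clk:1→0
  (1Δ to stable)
t=6 Δ0: s1=1 clk=0 s4=1 s3=1
  Δ1: clk:0→1
  Δ2: s3:1→0
  Δ3: s4:1→0
  (3Δ to stable)
t=7 Δ0: s1=1 clk=1 s4=0 s3=0
  Δ1: clk:1→0
  (1Δ to stable)
t=8 Δ0: s1=1 clk=0 s4=0 s3=0
  Δ1: clk:0→1
  Δ2: s3:0→1
  Δ3: s4:0→1
  (3Δ to stable)
t=9 Δ0: s1=1 clk=1 s4=1 s3=1
  Δ1: clk:1→0
  (1Δ to stable)
t=10 Δ0: s1=1 clk=0 s4=1 s3=1
  Δ1: clk:0→1
  Δ2: s3:1→0
  Δ3: s4:1→0
  (3Δ to stable)
t=11 Δ0: s1=1 clk=1 s4=0 s3=0
  Δ1: clk:1→0
  (1Δ to stable)
t=12 Δ0: s1=1 clk=0 s4=0 s3=0
  Δ1: clk:0→1
  Δ2: s3:0→1
  Δ3: s4:0→1
  (3Δ to stable)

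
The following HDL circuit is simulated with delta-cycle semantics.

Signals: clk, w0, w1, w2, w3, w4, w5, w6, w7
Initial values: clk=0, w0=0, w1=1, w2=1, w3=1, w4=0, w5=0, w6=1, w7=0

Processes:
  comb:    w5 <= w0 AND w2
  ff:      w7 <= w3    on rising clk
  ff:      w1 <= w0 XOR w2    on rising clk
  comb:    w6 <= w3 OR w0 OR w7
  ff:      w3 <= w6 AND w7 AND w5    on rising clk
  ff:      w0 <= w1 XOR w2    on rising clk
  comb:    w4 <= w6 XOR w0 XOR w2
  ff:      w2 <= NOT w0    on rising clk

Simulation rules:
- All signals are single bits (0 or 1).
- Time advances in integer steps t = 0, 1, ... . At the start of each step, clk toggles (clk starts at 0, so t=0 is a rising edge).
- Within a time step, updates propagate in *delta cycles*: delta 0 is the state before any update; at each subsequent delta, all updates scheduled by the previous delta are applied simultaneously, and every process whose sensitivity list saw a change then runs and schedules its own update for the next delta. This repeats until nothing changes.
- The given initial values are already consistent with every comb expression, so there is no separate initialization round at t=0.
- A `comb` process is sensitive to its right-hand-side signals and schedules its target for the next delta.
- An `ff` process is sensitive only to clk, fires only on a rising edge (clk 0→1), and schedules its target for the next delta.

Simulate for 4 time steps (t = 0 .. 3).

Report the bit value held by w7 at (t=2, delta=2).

t=0 Δ0: w1=1 w2=1 w0=0 w6=1 w4=0 w7=0 w5=0 w3=1 clk=0
  Δ1: clk:0→1
  Δ2: w7:0→1, w3:1→0
  (2Δ to stable)
t=1 Δ0: w1=1 w2=1 w0=0 w6=1 w4=0 w7=1 w5=0 w3=0 clk=1
  Δ1: clk:1→0
  (1Δ to stable)
t=2 Δ0: w1=1 w2=1 w0=0 w6=1 w4=0 w7=1 w5=0 w3=0 clk=0
  Δ1: clk:0→1
  Δ2: w7:1→0
  Δ3: w6:1→0
  Δ4: w4:0→1
  (4Δ to stable)
t=3 Δ0: w1=1 w2=1 w0=0 w6=0 w4=1 w7=0 w5=0 w3=0 clk=1
  Δ1: clk:1→0
  (1Δ to stable)

0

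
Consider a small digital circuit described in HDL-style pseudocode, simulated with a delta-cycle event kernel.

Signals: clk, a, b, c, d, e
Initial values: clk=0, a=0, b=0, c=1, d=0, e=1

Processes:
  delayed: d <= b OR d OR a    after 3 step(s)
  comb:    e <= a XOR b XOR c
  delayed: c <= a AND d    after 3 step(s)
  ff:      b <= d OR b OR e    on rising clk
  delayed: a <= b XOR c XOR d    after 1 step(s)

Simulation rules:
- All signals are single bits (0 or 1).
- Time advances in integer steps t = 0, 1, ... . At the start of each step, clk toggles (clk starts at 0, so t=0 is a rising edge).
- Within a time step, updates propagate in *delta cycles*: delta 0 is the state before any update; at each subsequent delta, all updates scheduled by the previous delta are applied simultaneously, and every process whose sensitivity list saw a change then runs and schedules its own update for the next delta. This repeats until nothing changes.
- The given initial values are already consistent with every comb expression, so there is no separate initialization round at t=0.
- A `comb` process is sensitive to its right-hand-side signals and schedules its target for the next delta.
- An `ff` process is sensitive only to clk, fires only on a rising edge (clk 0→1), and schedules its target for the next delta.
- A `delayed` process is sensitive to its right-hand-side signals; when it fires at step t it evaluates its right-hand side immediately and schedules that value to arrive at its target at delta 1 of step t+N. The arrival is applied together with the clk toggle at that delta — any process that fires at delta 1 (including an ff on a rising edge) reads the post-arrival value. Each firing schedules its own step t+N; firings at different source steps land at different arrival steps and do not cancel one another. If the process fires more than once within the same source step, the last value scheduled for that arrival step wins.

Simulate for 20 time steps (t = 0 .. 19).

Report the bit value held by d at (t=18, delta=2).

1

t=0 Δ0: clk=0 a=0 e=1 b=0 d=0 c=1
  Δ1: clk:0→1
  Δ2: b:0→1
  Δ3: e:1→0
  (3Δ to stable)
t=1 Δ0: clk=1 a=0 e=0 b=1 d=0 c=1
  Δ1: clk:1→0
  (1Δ to stable)
t=2 Δ0: clk=0 a=0 e=0 b=1 d=0 c=1
  Δ1: clk:0→1
  (1Δ to stable)
t=3 Δ0: clk=1 a=0 e=0 b=1 d=0 c=1
  Δ1: clk:1→0, d:0→1
  (1Δ to stable)
t=4 Δ0: clk=0 a=0 e=0 b=1 d=1 c=1
  Δ1: clk:0→1, a:0→1
  Δ2: e:0→1
  (2Δ to stable)
t=5 Δ0: clk=1 a=1 e=1 b=1 d=1 c=1
  Δ1: clk:1→0
  (1Δ to stable)
t=6 Δ0: clk=0 a=1 e=1 b=1 d=1 c=1
  Δ1: clk:0→1, c:1→0
  Δ2: e:1→0
  (2Δ to stable)
t=7 Δ0: clk=1 a=1 e=0 b=1 d=1 c=0
  Δ1: clk:1→0, a:1→0, c:0→1
  (1Δ to stable)
t=8 Δ0: clk=0 a=0 e=0 b=1 d=1 c=1
  Δ1: clk:0→1, a:0→1
  Δ2: e:0→1
  (2Δ to stable)
t=9 Δ0: clk=1 a=1 e=1 b=1 d=1 c=1
  Δ1: clk:1→0
  (1Δ to stable)
t=10 Δ0: clk=0 a=1 e=1 b=1 d=1 c=1
  Δ1: clk:0→1, c:1→0
  Δ2: e:1→0
  (2Δ to stable)
t=11 Δ0: clk=1 a=1 e=0 b=1 d=1 c=0
  Δ1: clk:1→0, a:1→0, c:0→1
  (1Δ to stable)
t=12 Δ0: clk=0 a=0 e=0 b=1 d=1 c=1
  Δ1: clk:0→1, a:0→1
  Δ2: e:0→1
  (2Δ to stable)
t=13 Δ0: clk=1 a=1 e=1 b=1 d=1 c=1
  Δ1: clk:1→0
  (1Δ to stable)
t=14 Δ0: clk=0 a=1 e=1 b=1 d=1 c=1
  Δ1: clk:0→1, c:1→0
  Δ2: e:1→0
  (2Δ to stable)
t=15 Δ0: clk=1 a=1 e=0 b=1 d=1 c=0
  Δ1: clk:1→0, a:1→0, c:0→1
  (1Δ to stable)
t=16 Δ0: clk=0 a=0 e=0 b=1 d=1 c=1
  Δ1: clk:0→1, a:0→1
  Δ2: e:0→1
  (2Δ to stable)
t=17 Δ0: clk=1 a=1 e=1 b=1 d=1 c=1
  Δ1: clk:1→0
  (1Δ to stable)
t=18 Δ0: clk=0 a=1 e=1 b=1 d=1 c=1
  Δ1: clk:0→1, c:1→0
  Δ2: e:1→0
  (2Δ to stable)
t=19 Δ0: clk=1 a=1 e=0 b=1 d=1 c=0
  Δ1: clk:1→0, a:1→0, c:0→1
  (1Δ to stable)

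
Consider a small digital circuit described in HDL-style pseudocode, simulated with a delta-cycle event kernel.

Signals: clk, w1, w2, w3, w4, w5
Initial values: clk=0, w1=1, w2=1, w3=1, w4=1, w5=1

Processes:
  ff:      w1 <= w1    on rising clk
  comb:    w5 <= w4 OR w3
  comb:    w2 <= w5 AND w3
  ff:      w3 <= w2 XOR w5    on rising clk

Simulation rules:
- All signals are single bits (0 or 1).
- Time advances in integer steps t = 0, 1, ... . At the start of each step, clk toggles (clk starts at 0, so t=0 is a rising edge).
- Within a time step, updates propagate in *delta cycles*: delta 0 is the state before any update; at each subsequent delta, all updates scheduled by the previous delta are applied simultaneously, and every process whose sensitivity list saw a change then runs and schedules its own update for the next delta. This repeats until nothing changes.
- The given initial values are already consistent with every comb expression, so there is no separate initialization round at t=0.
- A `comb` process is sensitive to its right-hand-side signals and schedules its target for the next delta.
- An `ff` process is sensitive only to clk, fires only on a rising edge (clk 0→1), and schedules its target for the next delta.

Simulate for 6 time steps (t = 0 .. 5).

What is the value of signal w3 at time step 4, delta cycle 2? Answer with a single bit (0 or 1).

t0.Δ0 clk=0 w5=1 w1=1 w2=1 w3=1 w4=1
t0.Δ1 clk=1 w5=1 w1=1 w2=1 w3=1 w4=1
t0.Δ2 clk=1 w5=1 w1=1 w2=1 w3=0 w4=1
t0.Δ3 clk=1 w5=1 w1=1 w2=0 w3=0 w4=1
t1.Δ0 clk=1 w5=1 w1=1 w2=0 w3=0 w4=1
t1.Δ1 clk=0 w5=1 w1=1 w2=0 w3=0 w4=1
t2.Δ0 clk=0 w5=1 w1=1 w2=0 w3=0 w4=1
t2.Δ1 clk=1 w5=1 w1=1 w2=0 w3=0 w4=1
t2.Δ2 clk=1 w5=1 w1=1 w2=0 w3=1 w4=1
t2.Δ3 clk=1 w5=1 w1=1 w2=1 w3=1 w4=1
t3.Δ0 clk=1 w5=1 w1=1 w2=1 w3=1 w4=1
t3.Δ1 clk=0 w5=1 w1=1 w2=1 w3=1 w4=1
t4.Δ0 clk=0 w5=1 w1=1 w2=1 w3=1 w4=1
t4.Δ1 clk=1 w5=1 w1=1 w2=1 w3=1 w4=1
t4.Δ2 clk=1 w5=1 w1=1 w2=1 w3=0 w4=1
t4.Δ3 clk=1 w5=1 w1=1 w2=0 w3=0 w4=1
t5.Δ0 clk=1 w5=1 w1=1 w2=0 w3=0 w4=1
t5.Δ1 clk=0 w5=1 w1=1 w2=0 w3=0 w4=1

0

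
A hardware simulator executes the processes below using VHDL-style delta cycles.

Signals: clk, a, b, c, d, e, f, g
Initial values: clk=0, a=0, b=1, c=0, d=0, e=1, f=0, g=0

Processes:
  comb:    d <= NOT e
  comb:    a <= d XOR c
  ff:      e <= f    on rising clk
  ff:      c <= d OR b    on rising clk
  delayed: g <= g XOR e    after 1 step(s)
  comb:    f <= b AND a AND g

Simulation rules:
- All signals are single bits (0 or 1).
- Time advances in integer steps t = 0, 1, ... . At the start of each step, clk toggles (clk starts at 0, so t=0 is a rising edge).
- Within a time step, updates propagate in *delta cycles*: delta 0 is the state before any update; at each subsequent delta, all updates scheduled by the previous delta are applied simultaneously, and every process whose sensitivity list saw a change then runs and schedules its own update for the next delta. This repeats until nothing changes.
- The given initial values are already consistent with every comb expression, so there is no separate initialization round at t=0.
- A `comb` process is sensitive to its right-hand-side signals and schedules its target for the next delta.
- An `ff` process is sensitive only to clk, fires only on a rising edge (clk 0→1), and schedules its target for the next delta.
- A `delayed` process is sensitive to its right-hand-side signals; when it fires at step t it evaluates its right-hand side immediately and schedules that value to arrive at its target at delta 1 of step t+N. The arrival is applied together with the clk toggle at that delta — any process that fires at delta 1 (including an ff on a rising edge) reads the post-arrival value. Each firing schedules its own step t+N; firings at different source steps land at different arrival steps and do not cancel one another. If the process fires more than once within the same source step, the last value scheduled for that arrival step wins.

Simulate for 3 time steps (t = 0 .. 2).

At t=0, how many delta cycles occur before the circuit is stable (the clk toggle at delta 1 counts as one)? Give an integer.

4

[bits: clk,a,b,e,d,c,f,g]
t=0: Δ0=00110000 Δ1=10110000 Δ2=10100100 Δ3=11101100 Δ4=10101100 | 4Δ
t=1: Δ0=10101100 Δ1=00101100 | 1Δ
t=2: Δ0=00101100 Δ1=10101100 | 1Δ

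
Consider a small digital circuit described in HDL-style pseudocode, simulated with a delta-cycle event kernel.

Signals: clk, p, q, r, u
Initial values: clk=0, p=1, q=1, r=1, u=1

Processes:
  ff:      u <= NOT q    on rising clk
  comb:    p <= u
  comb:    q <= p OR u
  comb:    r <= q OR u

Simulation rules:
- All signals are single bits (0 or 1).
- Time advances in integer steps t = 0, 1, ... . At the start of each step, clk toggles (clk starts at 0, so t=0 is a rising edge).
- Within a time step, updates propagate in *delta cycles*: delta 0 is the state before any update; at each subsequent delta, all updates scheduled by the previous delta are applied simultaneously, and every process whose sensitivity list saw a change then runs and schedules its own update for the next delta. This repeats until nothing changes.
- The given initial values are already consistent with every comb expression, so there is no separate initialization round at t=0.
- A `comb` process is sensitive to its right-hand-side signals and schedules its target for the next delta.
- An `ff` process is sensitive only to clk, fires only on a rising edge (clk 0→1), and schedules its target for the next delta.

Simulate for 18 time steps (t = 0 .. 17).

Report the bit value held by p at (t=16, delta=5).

t=0 Δ0: q=1 clk=0 r=1 u=1 p=1
  Δ1: clk:0→1
  Δ2: u:1→0
  Δ3: p:1→0
  Δ4: q:1→0
  Δ5: r:1→0
  (5Δ to stable)
t=1 Δ0: q=0 clk=1 r=0 u=0 p=0
  Δ1: clk:1→0
  (1Δ to stable)
t=2 Δ0: q=0 clk=0 r=0 u=0 p=0
  Δ1: clk:0→1
  Δ2: u:0→1
  Δ3: q:0→1, r:0→1, p:0→1
  (3Δ to stable)
t=3 Δ0: q=1 clk=1 r=1 u=1 p=1
  Δ1: clk:1→0
  (1Δ to stable)
t=4 Δ0: q=1 clk=0 r=1 u=1 p=1
  Δ1: clk:0→1
  Δ2: u:1→0
  Δ3: p:1→0
  Δ4: q:1→0
  Δ5: r:1→0
  (5Δ to stable)
t=5 Δ0: q=0 clk=1 r=0 u=0 p=0
  Δ1: clk:1→0
  (1Δ to stable)
t=6 Δ0: q=0 clk=0 r=0 u=0 p=0
  Δ1: clk:0→1
  Δ2: u:0→1
  Δ3: q:0→1, r:0→1, p:0→1
  (3Δ to stable)
t=7 Δ0: q=1 clk=1 r=1 u=1 p=1
  Δ1: clk:1→0
  (1Δ to stable)
t=8 Δ0: q=1 clk=0 r=1 u=1 p=1
  Δ1: clk:0→1
  Δ2: u:1→0
  Δ3: p:1→0
  Δ4: q:1→0
  Δ5: r:1→0
  (5Δ to stable)
t=9 Δ0: q=0 clk=1 r=0 u=0 p=0
  Δ1: clk:1→0
  (1Δ to stable)
t=10 Δ0: q=0 clk=0 r=0 u=0 p=0
  Δ1: clk:0→1
  Δ2: u:0→1
  Δ3: q:0→1, r:0→1, p:0→1
  (3Δ to stable)
t=11 Δ0: q=1 clk=1 r=1 u=1 p=1
  Δ1: clk:1→0
  (1Δ to stable)
t=12 Δ0: q=1 clk=0 r=1 u=1 p=1
  Δ1: clk:0→1
  Δ2: u:1→0
  Δ3: p:1→0
  Δ4: q:1→0
  Δ5: r:1→0
  (5Δ to stable)
t=13 Δ0: q=0 clk=1 r=0 u=0 p=0
  Δ1: clk:1→0
  (1Δ to stable)
t=14 Δ0: q=0 clk=0 r=0 u=0 p=0
  Δ1: clk:0→1
  Δ2: u:0→1
  Δ3: q:0→1, r:0→1, p:0→1
  (3Δ to stable)
t=15 Δ0: q=1 clk=1 r=1 u=1 p=1
  Δ1: clk:1→0
  (1Δ to stable)
t=16 Δ0: q=1 clk=0 r=1 u=1 p=1
  Δ1: clk:0→1
  Δ2: u:1→0
  Δ3: p:1→0
  Δ4: q:1→0
  Δ5: r:1→0
  (5Δ to stable)
t=17 Δ0: q=0 clk=1 r=0 u=0 p=0
  Δ1: clk:1→0
  (1Δ to stable)

0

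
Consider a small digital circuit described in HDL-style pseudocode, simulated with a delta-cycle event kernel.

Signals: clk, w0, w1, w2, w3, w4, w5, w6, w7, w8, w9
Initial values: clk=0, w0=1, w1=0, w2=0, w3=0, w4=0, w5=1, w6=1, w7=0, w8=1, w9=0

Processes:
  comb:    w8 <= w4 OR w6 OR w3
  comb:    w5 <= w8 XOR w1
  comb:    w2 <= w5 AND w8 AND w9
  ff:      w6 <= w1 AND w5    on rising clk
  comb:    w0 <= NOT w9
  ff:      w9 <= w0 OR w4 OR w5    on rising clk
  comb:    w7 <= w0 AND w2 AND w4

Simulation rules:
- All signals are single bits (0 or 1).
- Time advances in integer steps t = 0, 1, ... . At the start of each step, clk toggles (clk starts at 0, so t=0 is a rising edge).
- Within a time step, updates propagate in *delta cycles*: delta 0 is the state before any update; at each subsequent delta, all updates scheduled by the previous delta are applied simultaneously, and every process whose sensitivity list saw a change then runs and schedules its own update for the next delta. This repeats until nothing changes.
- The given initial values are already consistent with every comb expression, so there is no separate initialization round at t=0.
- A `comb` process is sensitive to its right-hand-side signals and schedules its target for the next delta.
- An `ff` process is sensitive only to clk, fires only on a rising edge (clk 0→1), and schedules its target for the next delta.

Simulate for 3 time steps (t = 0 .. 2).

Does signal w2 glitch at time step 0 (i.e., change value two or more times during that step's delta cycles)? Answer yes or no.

[bits: w6,w9,w4,w7,w1,w0,w5,w3,clk,w8,w2]
t=0: Δ0=10000110010 Δ1=10000110110 Δ2=01000110110 Δ3=01000010101 Δ4=01000000100 | 4Δ
t=1: Δ0=01000000100 Δ1=01000000000 | 1Δ
t=2: Δ0=01000000000 Δ1=01000000100 Δ2=00000000100 Δ3=00000100100 | 3Δ

yes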